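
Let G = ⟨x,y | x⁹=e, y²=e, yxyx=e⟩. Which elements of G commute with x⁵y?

⟨x⁵y⟩ ⊆ C_G(x⁵y) since powers of x⁵y commute with x⁵y; so |C_G(x⁵y)| ≥ |⟨x⁵y⟩| = 2.
By orbit–stabilizer, |C_G(x⁵y)| = |G| / |conj. class of x⁵y| = 18 / 9 = 2.
The 2 elements commuting with x⁵y are {e, x⁵y}.

Answer: {e, x⁵y}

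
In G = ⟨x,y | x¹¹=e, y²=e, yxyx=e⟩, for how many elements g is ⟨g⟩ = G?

⟨g⟩ = G would require ord(g) = |G| = 22, but the maximum element order in G is 11 < 22. So G is not cyclic and no single element generates it: the count is 0.

Answer: 0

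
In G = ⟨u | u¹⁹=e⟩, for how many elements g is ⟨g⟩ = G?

G is cyclic of order 19. An element generates G iff its order is 19, and a cyclic group of order 19 has exactly φ(19) = 18 such elements.

Answer: 18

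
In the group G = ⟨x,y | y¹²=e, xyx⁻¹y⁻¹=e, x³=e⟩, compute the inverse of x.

The order of x is 3 (smallest k with xᵏ = e), so x⁻¹ = x² = x².
Check: x · (x²) → x · x² = e, giving e as required.

Answer: x²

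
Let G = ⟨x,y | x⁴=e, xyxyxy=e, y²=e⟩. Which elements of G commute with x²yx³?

⟨x²yx³⟩ ⊆ C_G(x²yx³) since powers of x²yx³ commute with x²yx³; so |C_G(x²yx³)| ≥ |⟨x²yx³⟩| = 3.
By orbit–stabilizer, |C_G(x²yx³)| = |G| / |conj. class of x²yx³| = 24 / 8 = 3.
The 3 elements commuting with x²yx³ are {e, x²yx³, xyx²}.

Answer: {e, x²yx³, xyx²}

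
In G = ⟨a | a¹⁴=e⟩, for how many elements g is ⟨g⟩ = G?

G is cyclic of order 14. An element generates G iff its order is 14, and a cyclic group of order 14 has exactly φ(14) = 6 such elements.

Answer: 6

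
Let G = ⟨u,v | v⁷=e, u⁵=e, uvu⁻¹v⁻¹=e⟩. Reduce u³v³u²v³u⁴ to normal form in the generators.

Multiply left to right, reducing at each step:
  (u³) · v³ = u³v³
  (u³v³) · u² = v³
  (v³) · v³ = v⁶
  (v⁶) · u⁴ = u⁴v⁶

Answer: u⁴v⁶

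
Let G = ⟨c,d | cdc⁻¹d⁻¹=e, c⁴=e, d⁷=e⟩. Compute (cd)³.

Compute successive powers of (cd), reducing at each step:
  (cd)²: (cd) · c = c²d;   (c²d) · d = c²d²
  (cd)³: (c²d²) · c = c³d²;   (c³d²) · d = c³d³

Answer: c³d³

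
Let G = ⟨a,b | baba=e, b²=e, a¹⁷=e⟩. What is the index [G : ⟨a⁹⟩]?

First find ord(a⁹) by computing successive powers:
  (a⁹)¹ = a⁹, (a⁹)² = a, (a⁹)³ = a¹⁰, (a⁹)⁴ = a², (a⁹)⁵ = a¹¹, (a⁹)⁶ = a³, (a⁹)⁷ = a¹², (a⁹)⁸ = a⁴, (a⁹)⁹ = a¹³, (a⁹)¹⁰ = a⁵, (a⁹)¹¹ = a¹⁴, (a⁹)¹² = a⁶, (a⁹)¹³ = a¹⁵, (a⁹)¹⁴ = a⁷, (a⁹)¹⁵ = a¹⁶, (a⁹)¹⁶ = a⁸, (a⁹)¹⁷ = e.
So |⟨a⁹⟩| = ord(a⁹) = 17. With |G| = 34, by Lagrange [G : ⟨a⁹⟩] = 34/17 = 2.

Answer: 2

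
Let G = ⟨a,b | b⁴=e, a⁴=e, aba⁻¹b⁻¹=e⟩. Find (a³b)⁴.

Compute successive powers of (a³b), reducing at each step:
  (a³b)²: (a³b) · a³ = a²b;   (a²b) · b = a²b²
  (a³b)³: (a²b²) · a³ = ab²;   (ab²) · b = ab³
  (a³b)⁴: (ab³) · a³ = b³;   (b³) · b = e

Answer: e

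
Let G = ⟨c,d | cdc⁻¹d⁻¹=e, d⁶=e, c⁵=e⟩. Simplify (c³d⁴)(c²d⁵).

Compute (c³d⁴) · (c²d⁵) by multiplying left to right and reducing via the relations at each step:
  (c³d⁴) · c² = d⁴
  (d⁴) · d⁵ = d³

Answer: d³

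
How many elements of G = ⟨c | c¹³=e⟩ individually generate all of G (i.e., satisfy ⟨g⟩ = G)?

G is cyclic of order 13. An element generates G iff its order is 13, and a cyclic group of order 13 has exactly φ(13) = 12 such elements.

Answer: 12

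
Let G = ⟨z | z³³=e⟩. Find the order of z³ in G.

Compute successive powers until reaching e:
  (z³)¹ = z³, (z³)² = z⁶, (z³)³ = z⁹, (z³)⁴ = z¹², (z³)⁵ = z¹⁵, (z³)⁶ = z¹⁸, (z³)⁷ = z²¹, (z³)⁸ = z²⁴, (z³)⁹ = z²⁷, (z³)¹⁰ = z³⁰, (z³)¹¹ = e.
The smallest positive k with (z³)ᵏ = e is 11.

Answer: 11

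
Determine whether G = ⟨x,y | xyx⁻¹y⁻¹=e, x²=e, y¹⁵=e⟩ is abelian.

Each pair of generators commutes: x·y = xy = y·x. Since the generators pairwise commute, every element of G commutes with every other, so G is abelian.

Answer: Yes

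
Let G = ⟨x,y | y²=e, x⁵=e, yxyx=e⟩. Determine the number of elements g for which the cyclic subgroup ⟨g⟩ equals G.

⟨g⟩ = G would require ord(g) = |G| = 10, but the maximum element order in G is 5 < 10. So G is not cyclic and no single element generates it: the count is 0.

Answer: 0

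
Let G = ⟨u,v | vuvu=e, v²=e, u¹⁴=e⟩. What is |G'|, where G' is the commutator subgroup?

G' = [G, G] is generated by all commutators. The generator-pair commutators are: [u, v] = u².
The subgroup they normally generate is {e, u², u⁴, u⁶, u⁸, u¹⁰, u¹²}, of order 7.
Check: |G/G'| = 28/7 = 4 is the order of the abelianisation.

Answer: 7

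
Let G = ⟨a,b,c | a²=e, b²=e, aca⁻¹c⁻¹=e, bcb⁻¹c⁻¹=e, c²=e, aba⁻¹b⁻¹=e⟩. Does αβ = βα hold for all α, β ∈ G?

Each pair of generators commutes: a·b = ab = b·a; a·c = ac = c·a; b·c = bc = c·b. Since the generators pairwise commute, every element of G commutes with every other, so G is abelian.

Answer: Yes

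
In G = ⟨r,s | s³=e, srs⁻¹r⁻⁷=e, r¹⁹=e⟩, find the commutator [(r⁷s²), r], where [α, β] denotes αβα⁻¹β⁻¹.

[(r⁷s²), r] = (r⁷s²)·r·(r⁷s²)⁻¹·r⁻¹.
  (r⁷s²) · r = r¹⁸s²
  (r¹⁸s²) · (r⁸s) = r¹¹
  (r¹¹) · (r¹⁸) = r¹⁰

Answer: r¹⁰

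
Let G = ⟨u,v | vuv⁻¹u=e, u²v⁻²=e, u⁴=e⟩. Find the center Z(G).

An element z ∈ Z(G) iff z commutes with every generator.
For example u² is central: (u²)·u = u³ = u·(u²); (u²)·v = v⁻¹ = v·(u²).
Whereas u ∉ Z(G) since u·v = uv ≠ uv⁻¹ = v·u.
Checking each of the 8 elements this way gives Z(G) = {e, u²}, of order 2.

Answer: {e, u²}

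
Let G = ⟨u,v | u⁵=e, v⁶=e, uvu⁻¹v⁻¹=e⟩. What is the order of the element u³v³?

Compute successive powers until reaching e:
  (u³v³)¹ = u³v³, (u³v³)² = u, (u³v³)³ = u⁴v³, (u³v³)⁴ = u², (u³v³)⁵ = v³, (u³v³)⁶ = u³, (u³v³)⁷ = uv³, (u³v³)⁸ = u⁴, (u³v³)⁹ = u²v³, (u³v³)¹⁰ = e.
The smallest positive k with (u³v³)ᵏ = e is 10.

Answer: 10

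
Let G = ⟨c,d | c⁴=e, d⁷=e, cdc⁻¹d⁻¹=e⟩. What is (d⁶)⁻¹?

The order of (d⁶) is 7 (smallest k with (d⁶)ᵏ = e), so (d⁶)⁻¹ = (d⁶)⁶ = d.
Check: (d⁶) · d → (d⁶) · d = e, giving e as required.

Answer: d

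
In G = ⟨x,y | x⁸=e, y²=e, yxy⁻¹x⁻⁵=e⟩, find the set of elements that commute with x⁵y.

⟨x⁵y⟩ ⊆ C_G(x⁵y) since powers of x⁵y commute with x⁵y; so |C_G(x⁵y)| ≥ |⟨x⁵y⟩| = 8.
By orbit–stabilizer, |C_G(x⁵y)| = |G| / |conj. class of x⁵y| = 16 / 2 = 8.
The 8 elements commuting with x⁵y are {e, x², x⁴, x⁶, x⁵y, xy, x⁷y, x³y}.

Answer: {e, x², x⁴, x⁶, x⁵y, xy, x⁷y, x³y}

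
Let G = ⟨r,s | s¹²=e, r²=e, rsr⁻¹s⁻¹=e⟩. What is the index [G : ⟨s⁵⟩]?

First find ord(s⁵) by computing successive powers:
  (s⁵)¹ = s⁵, (s⁵)² = s¹⁰, (s⁵)³ = s³, (s⁵)⁴ = s⁸, (s⁵)⁵ = s, (s⁵)⁶ = s⁶, (s⁵)⁷ = s¹¹, (s⁵)⁸ = s⁴, (s⁵)⁹ = s⁹, (s⁵)¹⁰ = s², (s⁵)¹¹ = s⁷, (s⁵)¹² = e.
So |⟨s⁵⟩| = ord(s⁵) = 12. With |G| = 24, by Lagrange [G : ⟨s⁵⟩] = 24/12 = 2.

Answer: 2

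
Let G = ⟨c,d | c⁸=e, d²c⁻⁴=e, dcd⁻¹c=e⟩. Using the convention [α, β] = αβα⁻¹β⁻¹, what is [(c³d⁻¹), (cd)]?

[(c³d⁻¹), (cd)] = (c³d⁻¹)·(cd)·(c³d⁻¹)⁻¹·(cd)⁻¹.
  (c³d⁻¹) · (cd) = c²
  (c²) · (c³d) = cd⁻¹
  (cd⁻¹) · (cd⁻¹) = c⁴

Answer: c⁴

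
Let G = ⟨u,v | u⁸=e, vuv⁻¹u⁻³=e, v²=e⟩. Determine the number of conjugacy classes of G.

The conjugacy classes (representative and size) are:
  [e] (size 1), [u³] (size 2), [u²] (size 2), [u⁴] (size 1), [u⁵] (size 2), [u⁴v] (size 4), [uv] (size 4).
Class equation: 1 + 2 + 2 + 1 + 2 + 4 + 4 = 16 = |G|. So G has 7 conjugacy classes.

Answer: 7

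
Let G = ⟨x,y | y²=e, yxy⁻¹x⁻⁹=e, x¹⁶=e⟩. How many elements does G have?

Enumerate words in the generators, reducing via the relations: the distinct elements are
  {e, x, y, xy, x², x³, x⁴, x⁵, x⁶, x⁷, x⁸, x⁹, x²y, x³y, x¹², x¹³, x¹¹, x¹⁰, x¹⁴, x¹⁵, x⁴y, x⁵y, x⁶y, x⁷y, x⁸y, x⁹y, x¹²y, x¹³y, x¹¹y, x¹⁰y, x¹⁴y, x¹⁵y}.
No further products give new elements, so |G| = 32.

Answer: 32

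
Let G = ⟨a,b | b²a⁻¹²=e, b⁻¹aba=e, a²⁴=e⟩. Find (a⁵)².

Compute successive powers of (a⁵), reducing at each step:
  (a⁵)²: (a⁵) · a⁵ = a¹⁰

Answer: a¹⁰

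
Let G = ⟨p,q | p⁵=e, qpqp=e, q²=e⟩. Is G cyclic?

Every cyclic group is abelian. But p·q = pq while q·p = p⁴q, so p·q ≠ q·p and G is not abelian. Hence G is not cyclic.

Answer: No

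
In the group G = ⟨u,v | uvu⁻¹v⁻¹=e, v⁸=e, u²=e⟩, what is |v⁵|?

Compute successive powers until reaching e:
  (v⁵)¹ = v⁵, (v⁵)² = v², (v⁵)³ = v⁷, (v⁵)⁴ = v⁴, (v⁵)⁵ = v, (v⁵)⁶ = v⁶, (v⁵)⁷ = v³, (v⁵)⁸ = e.
The smallest positive k with (v⁵)ᵏ = e is 8.

Answer: 8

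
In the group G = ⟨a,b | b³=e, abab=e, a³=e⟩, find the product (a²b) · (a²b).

Compute (a²b) · (a²b) by multiplying left to right and reducing via the relations at each step:
  (a²b) · a² = ab²a
  (ab²a) · b = b²a

Answer: b²a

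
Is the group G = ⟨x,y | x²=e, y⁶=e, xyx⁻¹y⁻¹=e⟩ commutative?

Each pair of generators commutes: x·y = xy = y·x. Since the generators pairwise commute, every element of G commutes with every other, so G is abelian.

Answer: Yes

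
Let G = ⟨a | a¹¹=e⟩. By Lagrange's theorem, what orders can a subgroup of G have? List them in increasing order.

|G| = 11 = 11. By Lagrange's theorem the order of any subgroup divides 11; the divisors of 11 are 1, 11.

Answer: 1, 11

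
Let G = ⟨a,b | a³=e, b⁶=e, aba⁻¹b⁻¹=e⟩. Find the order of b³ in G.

Compute successive powers until reaching e:
  (b³)¹ = b³, (b³)² = e.
The smallest positive k with (b³)ᵏ = e is 2.

Answer: 2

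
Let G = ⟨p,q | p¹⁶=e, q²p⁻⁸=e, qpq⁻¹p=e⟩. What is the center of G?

An element z ∈ Z(G) iff z commutes with every generator.
For example p⁸ is central: (p⁸)·p = p⁹ = p·(p⁸); (p⁸)·q = q⁻¹ = q·(p⁸).
Whereas p ∉ Z(G) since p·q = pq ≠ p⁷q⁻¹ = q·p.
Checking each of the 32 elements this way gives Z(G) = {e, p⁸}, of order 2.

Answer: {e, p⁸}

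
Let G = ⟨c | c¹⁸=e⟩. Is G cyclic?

|G| = 18. The element c has order 18 (its powers give 18 distinct elements), so ⟨c⟩ = G and G is cyclic.

Answer: Yes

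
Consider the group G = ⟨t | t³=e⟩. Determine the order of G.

G is generated by a single element, so G is cyclic. The relator gives t³ = e and no smaller power is forced to be e, so the 3 powers {e, t, t²} are distinct. Hence |G| = 3.

Answer: 3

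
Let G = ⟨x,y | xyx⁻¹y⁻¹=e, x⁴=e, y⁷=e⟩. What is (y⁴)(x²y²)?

Compute (y⁴) · (x²y²) by multiplying left to right and reducing via the relations at each step:
  (y⁴) · x² = x²y⁴
  (x²y⁴) · y² = x²y⁶

Answer: x²y⁶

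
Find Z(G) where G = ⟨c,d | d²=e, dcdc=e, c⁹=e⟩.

An element z ∈ Z(G) iff z commutes with every generator.
For example e is central: e·c = c = c·e; e·d = d = d·e.
Whereas c ∉ Z(G) since c·d = cd ≠ c⁸d = d·c.
Checking each of the 18 elements this way gives Z(G) = {e}, of order 1.

Answer: {e}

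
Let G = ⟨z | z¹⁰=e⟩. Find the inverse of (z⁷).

The order of (z⁷) is 10 (smallest k with (z⁷)ᵏ = e), so (z⁷)⁻¹ = (z⁷)⁹ = z³.
Check: (z⁷) · (z³) → (z⁷) · z³ = e, giving e as required.

Answer: z³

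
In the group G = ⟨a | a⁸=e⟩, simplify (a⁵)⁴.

Compute successive powers of (a⁵), reducing at each step:
  (a⁵)²: (a⁵) · a⁵ = a²
  (a⁵)³: (a²) · a⁵ = a⁷
  (a⁵)⁴: (a⁷) · a⁵ = a⁴

Answer: a⁴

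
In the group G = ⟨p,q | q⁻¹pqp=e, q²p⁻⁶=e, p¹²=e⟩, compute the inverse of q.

The order of q is 4 (smallest k with qᵏ = e), so q⁻¹ = q³ = q⁻¹.
Check: q · (q⁻¹) → q · q⁻¹ = e, giving e as required.

Answer: q⁻¹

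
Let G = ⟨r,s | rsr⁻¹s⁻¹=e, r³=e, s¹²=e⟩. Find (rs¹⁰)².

Compute successive powers of (rs¹⁰), reducing at each step:
  (rs¹⁰)²: (rs¹⁰) · r = r²s¹⁰;   (r²s¹⁰) · s¹⁰ = r²s⁸

Answer: r²s⁸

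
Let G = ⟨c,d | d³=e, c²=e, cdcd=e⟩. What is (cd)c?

Compute (cd) · c by multiplying left to right and reducing via the relations at each step:
  (cd) · c = d²

Answer: d²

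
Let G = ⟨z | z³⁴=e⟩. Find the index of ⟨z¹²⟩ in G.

First find ord(z¹²) by computing successive powers:
  (z¹²)¹ = z¹², (z¹²)² = z²⁴, (z¹²)³ = z², (z¹²)⁴ = z¹⁴, (z¹²)⁵ = z²⁶, (z¹²)⁶ = z⁴, (z¹²)⁷ = z¹⁶, (z¹²)⁸ = z²⁸, (z¹²)⁹ = z⁶, (z¹²)¹⁰ = z¹⁸, (z¹²)¹¹ = z³⁰, (z¹²)¹² = z⁸, (z¹²)¹³ = z²⁰, (z¹²)¹⁴ = z³², (z¹²)¹⁵ = z¹⁰, (z¹²)¹⁶ = z²², (z¹²)¹⁷ = e.
So |⟨z¹²⟩| = ord(z¹²) = 17. With |G| = 34, by Lagrange [G : ⟨z¹²⟩] = 34/17 = 2.

Answer: 2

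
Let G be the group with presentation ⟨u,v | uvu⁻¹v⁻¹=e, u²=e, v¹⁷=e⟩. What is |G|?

Enumerate words in the generators, reducing via the relations: the distinct elements are
  {e, u, v, uv, v², v³, v⁴, v⁵, v⁶, v⁷, v⁸, v⁹, uv², uv³, uv⁴, uv⁵, uv⁶, uv⁷, uv⁸, uv⁹, v¹², v¹³, v¹¹, v¹⁰, v¹⁴, v¹⁵, v¹⁶, uv¹², uv¹³, uv¹¹, uv¹⁰, uv¹⁴, uv¹⁵, uv¹⁶}.
No further products give new elements, so |G| = 34.

Answer: 34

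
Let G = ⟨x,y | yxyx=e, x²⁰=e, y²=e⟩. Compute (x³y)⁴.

Compute successive powers of (x³y), reducing at each step:
  (x³y)²: (x³y) · x³ = y;   y · y = e
  (x³y)³: e · x³ = x³;   (x³) · y = x³y
  (x³y)⁴: (x³y) · x³ = y;   y · y = e

Answer: e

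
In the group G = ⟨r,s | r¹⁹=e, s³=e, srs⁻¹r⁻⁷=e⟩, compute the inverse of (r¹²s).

The order of (r¹²s) is 3 (smallest k with (r¹²s)ᵏ = e), so (r¹²s)⁻¹ = (r¹²s)² = rs².
Check: (r¹²s) · (rs²) → (r¹²s) · r = s;   s · s² = e, giving e as required.

Answer: rs²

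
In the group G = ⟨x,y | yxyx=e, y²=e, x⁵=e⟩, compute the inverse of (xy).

The order of (xy) is 2 (smallest k with (xy)ᵏ = e), so (xy)⁻¹ = (xy)¹ = xy.
Check: (xy) · (xy) → (xy) · x = y;   y · y = e, giving e as required.

Answer: xy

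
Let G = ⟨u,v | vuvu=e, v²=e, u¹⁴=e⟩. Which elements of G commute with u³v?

⟨u³v⟩ ⊆ C_G(u³v) since powers of u³v commute with u³v; so |C_G(u³v)| ≥ |⟨u³v⟩| = 2.
By orbit–stabilizer, |C_G(u³v)| = |G| / |conj. class of u³v| = 28 / 7 = 4.
The 4 elements commuting with u³v are {e, u⁷, u³v, u¹⁰v}.

Answer: {e, u⁷, u³v, u¹⁰v}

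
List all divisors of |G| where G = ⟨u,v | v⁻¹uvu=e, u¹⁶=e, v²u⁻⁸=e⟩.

|G| = 32 = 2⁵. By Lagrange's theorem the order of any subgroup divides 32; the divisors of 32 are 1, 2, 4, 8, 16, 32.

Answer: 1, 2, 4, 8, 16, 32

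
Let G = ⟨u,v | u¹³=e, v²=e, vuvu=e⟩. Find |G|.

Enumerate words in the generators, reducing via the relations: the distinct elements are
  {e, u, v, uv, u², u³, u⁴, u⁵, u⁶, u⁷, u⁸, u⁹, u²v, u³v, u¹², u¹¹, u¹⁰, u⁴v, u⁵v, u⁶v, u⁷v, u⁸v, u⁹v, u¹²v, u¹¹v, u¹⁰v}.
No further products give new elements, so |G| = 26.

Answer: 26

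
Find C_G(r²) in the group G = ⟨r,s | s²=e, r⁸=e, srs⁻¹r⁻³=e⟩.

⟨r²⟩ ⊆ C_G(r²) since powers of r² commute with r²; so |C_G(r²)| ≥ |⟨r²⟩| = 4.
By orbit–stabilizer, |C_G(r²)| = |G| / |conj. class of r²| = 16 / 2 = 8.
The 8 elements commuting with r² are {e, r, r², r³, r⁴, r⁵, r⁶, r⁷}.

Answer: {e, r, r², r³, r⁴, r⁵, r⁶, r⁷}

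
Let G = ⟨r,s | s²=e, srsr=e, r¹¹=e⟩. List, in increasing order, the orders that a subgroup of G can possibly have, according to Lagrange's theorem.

|G| = 22 = 2 · 11. By Lagrange's theorem the order of any subgroup divides 22; the divisors of 22 are 1, 2, 11, 22.

Answer: 1, 2, 11, 22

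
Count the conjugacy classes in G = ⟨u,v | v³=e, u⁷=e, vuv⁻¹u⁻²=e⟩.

The conjugacy classes (representative and size) are:
  [e] (size 1), [u²] (size 3), [u⁵] (size 3), [v] (size 7), [v²] (size 7).
Class equation: 1 + 3 + 3 + 7 + 7 = 21 = |G|. So G has 5 conjugacy classes.

Answer: 5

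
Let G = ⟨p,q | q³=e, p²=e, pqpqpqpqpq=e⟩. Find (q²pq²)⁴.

Compute successive powers of (q²pq²), reducing at each step:
  (q²pq²)²: (q²pq²) · q² = q²pq;   (q²pq) · p = q²pqp;   (q²pqp) · q² = q²pqpq²
  (q²pq²)³: (q²pqpq²) · q² = q²pqpq;   (q²pqpq) · p = qpq²pq²;   (qpq²pq²) · q² = qpq²pq
  (q²pq²)⁴: (qpq²pq) · q² = qpq²p;   (qpq²p) · p = qpq²;   (qpq²) · q² = qpq

Answer: qpq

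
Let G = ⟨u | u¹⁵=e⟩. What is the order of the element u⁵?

Compute successive powers until reaching e:
  (u⁵)¹ = u⁵, (u⁵)² = u¹⁰, (u⁵)³ = e.
The smallest positive k with (u⁵)ᵏ = e is 3.

Answer: 3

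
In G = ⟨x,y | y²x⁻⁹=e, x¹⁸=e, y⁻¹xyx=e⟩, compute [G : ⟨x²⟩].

First find ord(x²) by computing successive powers:
  (x²)¹ = x², (x²)² = x⁴, (x²)³ = x⁶, (x²)⁴ = x⁸, (x²)⁵ = x¹⁰, (x²)⁶ = x¹², (x²)⁷ = x¹⁴, (x²)⁸ = x¹⁶, (x²)⁹ = e.
So |⟨x²⟩| = ord(x²) = 9. With |G| = 36, by Lagrange [G : ⟨x²⟩] = 36/9 = 4.

Answer: 4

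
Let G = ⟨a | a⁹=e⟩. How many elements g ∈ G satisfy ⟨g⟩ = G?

G is cyclic of order 9. An element generates G iff its order is 9, and a cyclic group of order 9 has exactly φ(9) = 6 such elements.

Answer: 6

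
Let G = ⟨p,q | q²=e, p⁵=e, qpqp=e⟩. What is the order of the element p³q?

Compute successive powers until reaching e:
  (p³q)¹ = p³q, (p³q)² = e.
The smallest positive k with (p³q)ᵏ = e is 2.

Answer: 2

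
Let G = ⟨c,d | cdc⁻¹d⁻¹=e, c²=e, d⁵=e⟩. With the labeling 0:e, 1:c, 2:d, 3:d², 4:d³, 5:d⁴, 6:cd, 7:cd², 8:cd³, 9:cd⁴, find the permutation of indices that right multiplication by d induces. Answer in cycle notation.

(0 2 3 4 5)(1 6 7 8 9)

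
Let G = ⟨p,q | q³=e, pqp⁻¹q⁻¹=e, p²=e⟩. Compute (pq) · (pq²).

Compute (pq) · (pq²) by multiplying left to right and reducing via the relations at each step:
  (pq) · p = q
  q · q² = e

Answer: e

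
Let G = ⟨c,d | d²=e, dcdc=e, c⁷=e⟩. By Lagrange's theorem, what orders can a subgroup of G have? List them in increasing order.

|G| = 14 = 2 · 7. By Lagrange's theorem the order of any subgroup divides 14; the divisors of 14 are 1, 2, 7, 14.

Answer: 1, 2, 7, 14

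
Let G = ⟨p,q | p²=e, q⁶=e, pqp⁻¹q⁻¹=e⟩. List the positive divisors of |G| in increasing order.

|G| = 12 = 2² · 3. By Lagrange's theorem the order of any subgroup divides 12; the divisors of 12 are 1, 2, 3, 4, 6, 12.

Answer: 1, 2, 3, 4, 6, 12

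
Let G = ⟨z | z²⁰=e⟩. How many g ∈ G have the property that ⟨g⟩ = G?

G is cyclic of order 20. An element generates G iff its order is 20, and a cyclic group of order 20 has exactly φ(20) = 8 such elements.

Answer: 8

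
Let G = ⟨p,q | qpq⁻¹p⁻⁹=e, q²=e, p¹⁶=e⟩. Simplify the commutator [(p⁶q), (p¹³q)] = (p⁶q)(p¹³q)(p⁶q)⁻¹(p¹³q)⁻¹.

[(p⁶q), (p¹³q)] = (p⁶q)·(p¹³q)·(p⁶q)⁻¹·(p¹³q)⁻¹.
  (p⁶q) · (p¹³q) = p¹¹
  (p¹¹) · (p¹⁰q) = p⁵q
  (p⁵q) · (p¹¹q) = p⁸

Answer: p⁸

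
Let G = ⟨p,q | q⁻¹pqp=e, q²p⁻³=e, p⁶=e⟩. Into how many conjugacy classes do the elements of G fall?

The conjugacy classes (representative and size) are:
  [e] (size 1), [p] (size 2), [p²] (size 2), [p³] (size 1), [pq⁻¹] (size 3), [p²q⁻¹] (size 3).
Class equation: 1 + 2 + 2 + 1 + 3 + 3 = 12 = |G|. So G has 6 conjugacy classes.

Answer: 6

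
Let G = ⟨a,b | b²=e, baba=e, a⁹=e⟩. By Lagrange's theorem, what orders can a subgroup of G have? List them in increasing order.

|G| = 18 = 2 · 3². By Lagrange's theorem the order of any subgroup divides 18; the divisors of 18 are 1, 2, 3, 6, 9, 18.

Answer: 1, 2, 3, 6, 9, 18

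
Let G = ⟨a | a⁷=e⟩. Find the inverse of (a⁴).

The order of (a⁴) is 7 (smallest k with (a⁴)ᵏ = e), so (a⁴)⁻¹ = (a⁴)⁶ = a³.
Check: (a⁴) · (a³) → (a⁴) · a³ = e, giving e as required.

Answer: a³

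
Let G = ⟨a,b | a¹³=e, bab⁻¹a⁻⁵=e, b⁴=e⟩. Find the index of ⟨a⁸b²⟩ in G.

First find ord(a⁸b²) by computing successive powers:
  (a⁸b²)¹ = a⁸b², (a⁸b²)² = e.
So |⟨a⁸b²⟩| = ord(a⁸b²) = 2. With |G| = 52, by Lagrange [G : ⟨a⁸b²⟩] = 52/2 = 26.

Answer: 26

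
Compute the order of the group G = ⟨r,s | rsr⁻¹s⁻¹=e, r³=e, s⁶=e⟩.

Enumerate words in the generators, reducing via the relations: the distinct elements are
  {e, r, s, rs, r², s², s³, s⁴, s⁵, rs², rs³, rs⁴, rs⁵, r²s, r²s², r²s³, r²s⁴, r²s⁵}.
No further products give new elements, so |G| = 18.

Answer: 18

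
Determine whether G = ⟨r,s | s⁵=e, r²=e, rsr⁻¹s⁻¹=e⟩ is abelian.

Each pair of generators commutes: r·s = rs = s·r. Since the generators pairwise commute, every element of G commutes with every other, so G is abelian.

Answer: Yes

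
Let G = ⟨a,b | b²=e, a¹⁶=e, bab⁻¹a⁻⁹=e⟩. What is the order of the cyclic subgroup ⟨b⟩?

|⟨b⟩| equals the order of b. Compute successive powers until reaching e:
  b¹ = b, b² = e.
The smallest positive k with bᵏ = e is 2, so |⟨b⟩| = 2.

Answer: 2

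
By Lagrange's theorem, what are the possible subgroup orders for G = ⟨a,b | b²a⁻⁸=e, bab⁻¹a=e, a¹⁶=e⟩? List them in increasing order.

|G| = 32 = 2⁵. By Lagrange's theorem the order of any subgroup divides 32; the divisors of 32 are 1, 2, 4, 8, 16, 32.

Answer: 1, 2, 4, 8, 16, 32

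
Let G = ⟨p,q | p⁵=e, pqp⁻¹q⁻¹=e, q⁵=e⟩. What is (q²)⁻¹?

The order of (q²) is 5 (smallest k with (q²)ᵏ = e), so (q²)⁻¹ = (q²)⁴ = q³.
Check: (q²) · (q³) → (q²) · q³ = e, giving e as required.

Answer: q³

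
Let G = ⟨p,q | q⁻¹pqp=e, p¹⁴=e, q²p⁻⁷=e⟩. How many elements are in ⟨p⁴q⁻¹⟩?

|⟨p⁴q⁻¹⟩| equals the order of p⁴q⁻¹. Compute successive powers until reaching e:
  (p⁴q⁻¹)¹ = p⁴q⁻¹, (p⁴q⁻¹)² = p⁷, (p⁴q⁻¹)³ = p⁴q, (p⁴q⁻¹)⁴ = e.
The smallest positive k with (p⁴q⁻¹)ᵏ = e is 4, so |⟨p⁴q⁻¹⟩| = 4.

Answer: 4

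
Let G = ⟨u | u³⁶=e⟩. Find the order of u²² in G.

Compute successive powers until reaching e:
  (u²²)¹ = u²², (u²²)² = u⁸, (u²²)³ = u³⁰, (u²²)⁴ = u¹⁶, (u²²)⁵ = u², (u²²)⁶ = u²⁴, (u²²)⁷ = u¹⁰, (u²²)⁸ = u³², (u²²)⁹ = u¹⁸, (u²²)¹⁰ = u⁴, (u²²)¹¹ = u²⁶, (u²²)¹² = u¹², (u²²)¹³ = u³⁴, (u²²)¹⁴ = u²⁰, (u²²)¹⁵ = u⁶, (u²²)¹⁶ = u²⁸, (u²²)¹⁷ = u¹⁴, (u²²)¹⁸ = e.
The smallest positive k with (u²²)ᵏ = e is 18.

Answer: 18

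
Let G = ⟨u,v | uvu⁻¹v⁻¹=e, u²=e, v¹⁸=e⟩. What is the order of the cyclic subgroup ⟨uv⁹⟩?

|⟨uv⁹⟩| equals the order of uv⁹. Compute successive powers until reaching e:
  (uv⁹)¹ = uv⁹, (uv⁹)² = e.
The smallest positive k with (uv⁹)ᵏ = e is 2, so |⟨uv⁹⟩| = 2.

Answer: 2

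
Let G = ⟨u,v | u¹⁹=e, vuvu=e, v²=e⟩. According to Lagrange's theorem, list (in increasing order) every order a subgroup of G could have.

|G| = 38 = 2 · 19. By Lagrange's theorem the order of any subgroup divides 38; the divisors of 38 are 1, 2, 19, 38.

Answer: 1, 2, 19, 38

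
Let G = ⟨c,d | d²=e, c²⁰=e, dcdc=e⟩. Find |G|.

Enumerate words in the generators, reducing via the relations: the distinct elements are
  {c, d, e, cd, c², c³, c⁴, c⁵, c⁶, c⁷, c⁸, c⁹, c²d, c³d, c¹², c¹³, c¹¹, c¹⁰, c¹⁴, c¹⁵, c¹⁶, c¹⁷, c¹⁸, c¹⁹, c⁴d, c⁵d, c⁶d, c⁷d, c⁸d, c⁹d, c¹²d, c¹³d, c¹¹d, c¹⁰d, c¹⁴d, c¹⁵d, c¹⁶d, c¹⁷d, c¹⁸d, c¹⁹d}.
No further products give new elements, so |G| = 40.

Answer: 40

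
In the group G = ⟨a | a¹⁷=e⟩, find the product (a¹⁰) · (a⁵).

Compute (a¹⁰) · (a⁵) by multiplying left to right and reducing via the relations at each step:
  (a¹⁰) · a⁵ = a¹⁵

Answer: a¹⁵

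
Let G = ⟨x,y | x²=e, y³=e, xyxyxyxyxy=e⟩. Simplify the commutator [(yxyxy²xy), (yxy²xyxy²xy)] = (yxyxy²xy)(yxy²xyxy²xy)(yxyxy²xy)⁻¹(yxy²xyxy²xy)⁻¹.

[(yxyxy²xy), (yxy²xyxy²xy)] = (yxyxy²xy)·(yxy²xyxy²xy)·(yxyxy²xy)⁻¹·(yxy²xyxy²xy)⁻¹.
  (yxyxy²xy) · (yxy²xyxy²xy) = y²xy²
  (y²xy²) · (y²xyxy²xy²) = yxy²xyxy²
  (yxy²xyxy²) · (yxy²xyxy²xy) = xy

Answer: xy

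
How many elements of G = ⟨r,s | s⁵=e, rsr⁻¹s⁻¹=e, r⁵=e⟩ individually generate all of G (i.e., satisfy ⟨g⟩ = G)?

⟨g⟩ = G would require ord(g) = |G| = 25, but the maximum element order in G is 5 < 25. So G is not cyclic and no single element generates it: the count is 0.

Answer: 0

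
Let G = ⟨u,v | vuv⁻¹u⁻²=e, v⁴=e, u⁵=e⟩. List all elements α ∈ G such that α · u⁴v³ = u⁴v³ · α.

⟨u⁴v³⟩ ⊆ C_G(u⁴v³) since powers of u⁴v³ commute with u⁴v³; so |C_G(u⁴v³)| ≥ |⟨u⁴v³⟩| = 4.
By orbit–stabilizer, |C_G(u⁴v³)| = |G| / |conj. class of u⁴v³| = 20 / 5 = 4.
The 4 elements commuting with u⁴v³ are {e, u²v, uv², u⁴v³}.

Answer: {e, u²v, uv², u⁴v³}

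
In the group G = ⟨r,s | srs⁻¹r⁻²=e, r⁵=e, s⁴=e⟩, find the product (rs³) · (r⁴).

Compute (rs³) · (r⁴) by multiplying left to right and reducing via the relations at each step:
  (rs³) · r⁴ = r³s³

Answer: r³s³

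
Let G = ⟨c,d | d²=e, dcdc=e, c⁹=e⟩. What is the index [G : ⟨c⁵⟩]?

First find ord(c⁵) by computing successive powers:
  (c⁵)¹ = c⁵, (c⁵)² = c, (c⁵)³ = c⁶, (c⁵)⁴ = c², (c⁵)⁵ = c⁷, (c⁵)⁶ = c³, (c⁵)⁷ = c⁸, (c⁵)⁸ = c⁴, (c⁵)⁹ = e.
So |⟨c⁵⟩| = ord(c⁵) = 9. With |G| = 18, by Lagrange [G : ⟨c⁵⟩] = 18/9 = 2.

Answer: 2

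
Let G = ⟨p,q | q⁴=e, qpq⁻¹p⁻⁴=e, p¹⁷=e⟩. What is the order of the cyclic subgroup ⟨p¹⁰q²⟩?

|⟨p¹⁰q²⟩| equals the order of p¹⁰q². Compute successive powers until reaching e:
  (p¹⁰q²)¹ = p¹⁰q², (p¹⁰q²)² = e.
The smallest positive k with (p¹⁰q²)ᵏ = e is 2, so |⟨p¹⁰q²⟩| = 2.

Answer: 2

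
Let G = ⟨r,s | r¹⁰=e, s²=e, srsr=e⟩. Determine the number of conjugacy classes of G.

The conjugacy classes (representative and size) are:
  [e] (size 1), [r] (size 2), [r²] (size 2), [r³] (size 2), [r⁴] (size 2), [r⁵] (size 1), [r²s] (size 5), [r³s] (size 5).
Class equation: 1 + 2 + 2 + 2 + 2 + 1 + 5 + 5 = 20 = |G|. So G has 8 conjugacy classes.

Answer: 8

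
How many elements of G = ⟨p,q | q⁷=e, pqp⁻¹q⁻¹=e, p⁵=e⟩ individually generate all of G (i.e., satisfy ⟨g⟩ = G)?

G is cyclic of order 35. An element generates G iff its order is 35, and a cyclic group of order 35 has exactly φ(35) = 24 such elements.

Answer: 24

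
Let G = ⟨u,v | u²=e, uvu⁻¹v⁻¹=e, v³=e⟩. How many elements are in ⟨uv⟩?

|⟨uv⟩| equals the order of uv. Compute successive powers until reaching e:
  (uv)¹ = uv, (uv)² = v², (uv)³ = u, (uv)⁴ = v, (uv)⁵ = uv², (uv)⁶ = e.
The smallest positive k with (uv)ᵏ = e is 6, so |⟨uv⟩| = 6.

Answer: 6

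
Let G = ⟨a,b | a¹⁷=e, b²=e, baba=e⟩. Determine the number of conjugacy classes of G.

The conjugacy classes (representative and size) are:
  [e] (size 1), [a¹⁶] (size 2), [a²] (size 2), [a³] (size 2), [a¹³] (size 2), [a¹²] (size 2), [a⁶] (size 2), [a¹⁰] (size 2), [a⁹] (size 2), [a⁷b] (size 17).
Class equation: 1 + 2 + 2 + 2 + 2 + 2 + 2 + 2 + 2 + 17 = 34 = |G|. So G has 10 conjugacy classes.

Answer: 10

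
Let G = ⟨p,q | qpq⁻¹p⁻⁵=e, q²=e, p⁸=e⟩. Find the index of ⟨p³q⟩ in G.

First find ord(p³q) by computing successive powers:
  (p³q)¹ = p³q, (p³q)² = p², (p³q)³ = p⁵q, (p³q)⁴ = p⁴, (p³q)⁵ = p⁷q, (p³q)⁶ = p⁶, (p³q)⁷ = pq, (p³q)⁸ = e.
So |⟨p³q⟩| = ord(p³q) = 8. With |G| = 16, by Lagrange [G : ⟨p³q⟩] = 16/8 = 2.

Answer: 2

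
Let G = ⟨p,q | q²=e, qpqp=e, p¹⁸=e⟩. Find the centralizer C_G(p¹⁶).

⟨p¹⁶⟩ ⊆ C_G(p¹⁶) since powers of p¹⁶ commute with p¹⁶; so |C_G(p¹⁶)| ≥ |⟨p¹⁶⟩| = 9.
By orbit–stabilizer, |C_G(p¹⁶)| = |G| / |conj. class of p¹⁶| = 36 / 2 = 18.
The 18 elements commuting with p¹⁶ are {e, p, p², p³, p⁴, p⁵, p⁶, p⁷, p⁸, p⁹, p¹⁰, p¹¹, p¹², p¹³, p¹⁴, p¹⁵, p¹⁶, p¹⁷}.

Answer: {e, p, p², p³, p⁴, p⁵, p⁶, p⁷, p⁸, p⁹, p¹⁰, p¹¹, p¹², p¹³, p¹⁴, p¹⁵, p¹⁶, p¹⁷}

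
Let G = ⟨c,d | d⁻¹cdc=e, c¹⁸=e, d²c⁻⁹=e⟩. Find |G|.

Enumerate words in the generators, reducing via the relations: the distinct elements are
  {c, d, e, cd, c², c³, c⁴, c⁵, c⁶, c⁷, c⁸, c⁹, c²d, c³d, c¹², c¹³, c¹¹, c¹⁰, c¹⁴, c¹⁵, c¹⁶, c¹⁷, c⁴d, c⁵d, c⁶d, c⁷d, c⁸d, d⁻¹, cd⁻¹, c²d⁻¹, c³d⁻¹, c⁴d⁻¹, c⁵d⁻¹, c⁶d⁻¹, c⁷d⁻¹, c⁸d⁻¹}.
No further products give new elements, so |G| = 36.

Answer: 36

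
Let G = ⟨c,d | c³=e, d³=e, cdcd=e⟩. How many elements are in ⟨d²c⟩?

|⟨d²c⟩| equals the order of d²c. Compute successive powers until reaching e:
  (d²c)¹ = d²c, (d²c)² = c²d, (d²c)³ = e.
The smallest positive k with (d²c)ᵏ = e is 3, so |⟨d²c⟩| = 3.

Answer: 3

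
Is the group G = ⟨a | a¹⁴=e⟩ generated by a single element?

|G| = 14. The element a has order 14 (its powers give 14 distinct elements), so ⟨a⟩ = G and G is cyclic.

Answer: Yes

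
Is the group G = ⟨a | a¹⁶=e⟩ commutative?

G has a single generator, so G is cyclic and hence abelian.

Answer: Yes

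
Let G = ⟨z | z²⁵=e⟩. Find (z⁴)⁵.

Compute successive powers of (z⁴), reducing at each step:
  (z⁴)²: (z⁴) · z⁴ = z⁸
  (z⁴)³: (z⁸) · z⁴ = z¹²
  (z⁴)⁴: (z¹²) · z⁴ = z¹⁶
  (z⁴)⁵: (z¹⁶) · z⁴ = z²⁰

Answer: z²⁰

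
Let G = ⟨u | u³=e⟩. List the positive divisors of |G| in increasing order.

|G| = 3 = 3. By Lagrange's theorem the order of any subgroup divides 3; the divisors of 3 are 1, 3.

Answer: 1, 3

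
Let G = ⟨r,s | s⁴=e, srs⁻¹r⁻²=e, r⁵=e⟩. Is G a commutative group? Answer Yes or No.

r·s = rs but s·r = r²s, so r·s ≠ s·r and G is not abelian.

Answer: No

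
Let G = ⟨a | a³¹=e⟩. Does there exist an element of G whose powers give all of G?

|G| = 31. The element a has order 31 (its powers give 31 distinct elements), so ⟨a⟩ = G and G is cyclic.

Answer: Yes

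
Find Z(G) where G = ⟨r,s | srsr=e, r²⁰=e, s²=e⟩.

An element z ∈ Z(G) iff z commutes with every generator.
For example r¹⁰ is central: (r¹⁰)·r = r¹¹ = r·(r¹⁰); (r¹⁰)·s = r¹⁰s = s·(r¹⁰).
Whereas r ∉ Z(G) since r·s = rs ≠ r¹⁹s = s·r.
Checking each of the 40 elements this way gives Z(G) = {e, r¹⁰}, of order 2.

Answer: {e, r¹⁰}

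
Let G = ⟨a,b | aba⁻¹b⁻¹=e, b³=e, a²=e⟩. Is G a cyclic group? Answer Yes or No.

|G| = 6. The element ab has order 6 (its powers give 6 distinct elements), so ⟨ab⟩ = G and G is cyclic.

Answer: Yes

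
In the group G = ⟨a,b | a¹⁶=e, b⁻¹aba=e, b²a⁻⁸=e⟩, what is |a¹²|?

Compute successive powers until reaching e:
  (a¹²)¹ = a¹², (a¹²)² = a⁸, (a¹²)³ = a⁴, (a¹²)⁴ = e.
The smallest positive k with (a¹²)ᵏ = e is 4.

Answer: 4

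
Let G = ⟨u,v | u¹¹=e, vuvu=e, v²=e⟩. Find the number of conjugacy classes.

The conjugacy classes (representative and size) are:
  [e] (size 1), [u¹⁰] (size 2), [u²] (size 2), [u³] (size 2), [u⁷] (size 2), [u⁶] (size 2), [u²v] (size 11).
Class equation: 1 + 2 + 2 + 2 + 2 + 2 + 11 = 22 = |G|. So G has 7 conjugacy classes.

Answer: 7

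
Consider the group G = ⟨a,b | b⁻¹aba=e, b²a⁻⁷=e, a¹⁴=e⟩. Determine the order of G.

Enumerate words in the generators, reducing via the relations: the distinct elements are
  {a, b, e, ab, a², a³, a⁴, a⁵, a⁶, a⁷, a⁸, a⁹, a²b, a³b, a¹², a¹³, a¹¹, a¹⁰, a⁴b, a⁵b, a⁶b, b⁻¹, ab⁻¹, a²b⁻¹, a³b⁻¹, a⁴b⁻¹, a⁵b⁻¹, a⁶b⁻¹}.
No further products give new elements, so |G| = 28.

Answer: 28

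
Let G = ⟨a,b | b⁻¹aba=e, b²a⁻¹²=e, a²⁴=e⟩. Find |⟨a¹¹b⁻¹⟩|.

|⟨a¹¹b⁻¹⟩| equals the order of a¹¹b⁻¹. Compute successive powers until reaching e:
  (a¹¹b⁻¹)¹ = a¹¹b⁻¹, (a¹¹b⁻¹)² = a¹², (a¹¹b⁻¹)³ = a¹¹b, (a¹¹b⁻¹)⁴ = e.
The smallest positive k with (a¹¹b⁻¹)ᵏ = e is 4, so |⟨a¹¹b⁻¹⟩| = 4.

Answer: 4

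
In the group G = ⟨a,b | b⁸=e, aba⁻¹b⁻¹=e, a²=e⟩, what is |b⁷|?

Compute successive powers until reaching e:
  (b⁷)¹ = b⁷, (b⁷)² = b⁶, (b⁷)³ = b⁵, (b⁷)⁴ = b⁴, (b⁷)⁵ = b³, (b⁷)⁶ = b², (b⁷)⁷ = b, (b⁷)⁸ = e.
The smallest positive k with (b⁷)ᵏ = e is 8.

Answer: 8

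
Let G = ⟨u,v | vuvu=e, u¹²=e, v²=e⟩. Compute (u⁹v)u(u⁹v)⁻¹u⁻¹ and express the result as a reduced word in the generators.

[(u⁹v), u] = (u⁹v)·u·(u⁹v)⁻¹·u⁻¹.
  (u⁹v) · u = u⁸v
  (u⁸v) · (u⁹v) = u¹¹
  (u¹¹) · (u¹¹) = u¹⁰

Answer: u¹⁰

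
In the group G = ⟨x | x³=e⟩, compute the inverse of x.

The order of x is 3 (smallest k with xᵏ = e), so x⁻¹ = x² = x².
Check: x · (x²) → x · x² = e, giving e as required.

Answer: x²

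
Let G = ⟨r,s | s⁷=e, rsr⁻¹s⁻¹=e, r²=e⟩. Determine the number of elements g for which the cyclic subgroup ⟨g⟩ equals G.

G is cyclic of order 14. An element generates G iff its order is 14, and a cyclic group of order 14 has exactly φ(14) = 6 such elements.

Answer: 6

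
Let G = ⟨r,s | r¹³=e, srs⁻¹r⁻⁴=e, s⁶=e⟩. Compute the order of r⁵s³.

Compute successive powers until reaching e:
  (r⁵s³)¹ = r⁵s³, (r⁵s³)² = e.
The smallest positive k with (r⁵s³)ᵏ = e is 2.

Answer: 2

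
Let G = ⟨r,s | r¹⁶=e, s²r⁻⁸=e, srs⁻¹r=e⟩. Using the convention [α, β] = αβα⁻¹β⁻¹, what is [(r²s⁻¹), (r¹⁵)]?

[(r²s⁻¹), (r¹⁵)] = (r²s⁻¹)·(r¹⁵)·(r²s⁻¹)⁻¹·(r¹⁵)⁻¹.
  (r²s⁻¹) · (r¹⁵) = r³s⁻¹
  (r³s⁻¹) · (r²s) = r
  r · r = r²

Answer: r²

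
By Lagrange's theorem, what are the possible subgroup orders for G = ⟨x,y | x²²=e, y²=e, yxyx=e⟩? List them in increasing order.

|G| = 44 = 2² · 11. By Lagrange's theorem the order of any subgroup divides 44; the divisors of 44 are 1, 2, 4, 11, 22, 44.

Answer: 1, 2, 4, 11, 22, 44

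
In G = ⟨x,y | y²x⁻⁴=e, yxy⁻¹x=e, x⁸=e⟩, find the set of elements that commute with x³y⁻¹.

⟨x³y⁻¹⟩ ⊆ C_G(x³y⁻¹) since powers of x³y⁻¹ commute with x³y⁻¹; so |C_G(x³y⁻¹)| ≥ |⟨x³y⁻¹⟩| = 4.
By orbit–stabilizer, |C_G(x³y⁻¹)| = |G| / |conj. class of x³y⁻¹| = 16 / 4 = 4.
The 4 elements commuting with x³y⁻¹ are {e, x⁴, x³y⁻¹, x³y}.

Answer: {e, x⁴, x³y⁻¹, x³y}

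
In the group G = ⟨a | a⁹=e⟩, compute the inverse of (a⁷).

The order of (a⁷) is 9 (smallest k with (a⁷)ᵏ = e), so (a⁷)⁻¹ = (a⁷)⁸ = a².
Check: (a⁷) · (a²) → (a⁷) · a² = e, giving e as required.

Answer: a²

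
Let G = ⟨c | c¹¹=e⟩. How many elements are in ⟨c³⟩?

|⟨c³⟩| equals the order of c³. Compute successive powers until reaching e:
  (c³)¹ = c³, (c³)² = c⁶, (c³)³ = c⁹, (c³)⁴ = c, (c³)⁵ = c⁴, (c³)⁶ = c⁷, (c³)⁷ = c¹⁰, (c³)⁸ = c², (c³)⁹ = c⁵, (c³)¹⁰ = c⁸, (c³)¹¹ = e.
The smallest positive k with (c³)ᵏ = e is 11, so |⟨c³⟩| = 11.

Answer: 11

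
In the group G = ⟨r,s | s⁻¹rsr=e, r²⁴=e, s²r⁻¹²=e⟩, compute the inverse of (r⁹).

The order of (r⁹) is 8 (smallest k with (r⁹)ᵏ = e), so (r⁹)⁻¹ = (r⁹)⁷ = r¹⁵.
Check: (r⁹) · (r¹⁵) → (r⁹) · r¹⁵ = e, giving e as required.

Answer: r¹⁵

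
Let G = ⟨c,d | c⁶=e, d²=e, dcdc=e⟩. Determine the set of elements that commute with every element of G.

An element z ∈ Z(G) iff z commutes with every generator.
For example c³ is central: (c³)·c = c⁴ = c·(c³); (c³)·d = c³d = d·(c³).
Whereas c ∉ Z(G) since c·d = cd ≠ c⁵d = d·c.
Checking each of the 12 elements this way gives Z(G) = {e, c³}, of order 2.

Answer: {e, c³}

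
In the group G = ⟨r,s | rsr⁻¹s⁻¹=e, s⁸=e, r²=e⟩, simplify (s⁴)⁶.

Compute successive powers of (s⁴), reducing at each step:
  (s⁴)²: (s⁴) · s⁴ = e
  (s⁴)³: e · s⁴ = s⁴
  (s⁴)⁴: (s⁴) · s⁴ = e
  (s⁴)⁵: e · s⁴ = s⁴
  (s⁴)⁶: (s⁴) · s⁴ = e

Answer: e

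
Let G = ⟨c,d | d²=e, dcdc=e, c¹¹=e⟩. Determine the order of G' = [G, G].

G' = [G, G] is generated by all commutators. The generator-pair commutators are: [c, d] = c².
The subgroup they normally generate is {e, c, c², c³, c⁴, c⁵, c⁶, c⁷, c⁸, c⁹, c¹⁰}, of order 11.
Check: |G/G'| = 22/11 = 2 is the order of the abelianisation.

Answer: 11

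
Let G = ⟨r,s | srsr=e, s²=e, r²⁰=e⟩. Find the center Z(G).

An element z ∈ Z(G) iff z commutes with every generator.
For example r¹⁰ is central: (r¹⁰)·r = r¹¹ = r·(r¹⁰); (r¹⁰)·s = r¹⁰s = s·(r¹⁰).
Whereas r ∉ Z(G) since r·s = rs ≠ r¹⁹s = s·r.
Checking each of the 40 elements this way gives Z(G) = {e, r¹⁰}, of order 2.

Answer: {e, r¹⁰}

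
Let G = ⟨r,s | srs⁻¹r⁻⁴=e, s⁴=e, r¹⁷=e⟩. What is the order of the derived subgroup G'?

G' = [G, G] is generated by all commutators. The generator-pair commutators are: [r, s] = r¹⁴.
The subgroup they normally generate is {e, r, r², r³, r⁴, r⁵, r⁶, r⁷, r⁸, r⁹, r¹⁰, r¹¹, r¹², r¹³, r¹⁴, r¹⁵, r¹⁶}, of order 17.
Check: |G/G'| = 68/17 = 4 is the order of the abelianisation.

Answer: 17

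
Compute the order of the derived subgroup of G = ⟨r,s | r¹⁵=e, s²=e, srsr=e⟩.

G' = [G, G] is generated by all commutators. The generator-pair commutators are: [r, s] = r².
The subgroup they normally generate is {e, r, r², r³, r⁴, r⁵, r⁶, r⁷, r⁸, r⁹, r¹⁰, r¹¹, r¹², r¹³, r¹⁴}, of order 15.
Check: |G/G'| = 30/15 = 2 is the order of the abelianisation.

Answer: 15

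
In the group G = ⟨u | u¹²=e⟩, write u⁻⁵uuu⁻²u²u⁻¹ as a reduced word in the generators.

Multiply left to right, reducing at each step:
  (u⁷) · u = u⁸
  (u⁸) · u = u⁹
  (u⁹) · u⁻² = u⁷
  (u⁷) · u² = u⁹
  (u⁹) · u⁻¹ = u⁸

Answer: u⁸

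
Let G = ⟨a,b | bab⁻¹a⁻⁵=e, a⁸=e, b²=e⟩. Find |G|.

Enumerate words in the generators, reducing via the relations: the distinct elements are
  {a, b, e, ab, a², a³, a⁴, a⁵, a⁶, a⁷, a²b, a³b, a⁴b, a⁵b, a⁶b, a⁷b}.
No further products give new elements, so |G| = 16.

Answer: 16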